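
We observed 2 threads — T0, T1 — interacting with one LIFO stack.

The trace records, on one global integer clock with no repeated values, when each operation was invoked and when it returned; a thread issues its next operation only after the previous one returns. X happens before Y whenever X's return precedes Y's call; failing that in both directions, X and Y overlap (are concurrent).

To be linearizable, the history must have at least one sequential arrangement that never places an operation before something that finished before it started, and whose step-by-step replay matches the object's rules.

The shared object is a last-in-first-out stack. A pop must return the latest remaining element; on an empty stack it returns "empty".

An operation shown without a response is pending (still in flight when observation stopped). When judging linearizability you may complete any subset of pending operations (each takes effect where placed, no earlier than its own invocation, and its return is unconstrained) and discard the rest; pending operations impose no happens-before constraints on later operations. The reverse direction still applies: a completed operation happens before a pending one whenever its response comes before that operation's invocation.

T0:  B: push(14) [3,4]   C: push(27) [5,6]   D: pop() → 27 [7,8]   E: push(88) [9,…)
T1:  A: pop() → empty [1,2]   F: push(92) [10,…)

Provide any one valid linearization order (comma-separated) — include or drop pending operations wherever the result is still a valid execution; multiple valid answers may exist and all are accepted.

A, B, C, D

1. A pop() → empty, leaving stack <>
2. B push(14), leaving stack <14>
3. C push(27), leaving stack <14,27>
4. D pop() → 27, leaving stack <14>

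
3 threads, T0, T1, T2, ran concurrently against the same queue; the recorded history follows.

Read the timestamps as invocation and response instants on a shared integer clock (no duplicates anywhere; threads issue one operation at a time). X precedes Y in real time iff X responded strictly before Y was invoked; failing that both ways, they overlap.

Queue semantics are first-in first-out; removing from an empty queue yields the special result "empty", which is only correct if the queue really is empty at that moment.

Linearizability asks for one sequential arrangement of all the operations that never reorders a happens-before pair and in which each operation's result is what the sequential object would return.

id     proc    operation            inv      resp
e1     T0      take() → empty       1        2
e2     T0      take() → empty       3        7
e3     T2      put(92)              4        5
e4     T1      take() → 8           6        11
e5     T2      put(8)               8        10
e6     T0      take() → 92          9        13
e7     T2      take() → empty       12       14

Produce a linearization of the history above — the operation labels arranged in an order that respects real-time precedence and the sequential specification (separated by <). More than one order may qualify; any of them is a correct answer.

e1 < e2 < e3 < e5 < e6 < e4 < e7

after step 1 (e1 take() → empty): queue <>
after step 2 (e2 take() → empty): queue <>
after step 3 (e3 put(92)): queue <92>
after step 4 (e5 put(8)): queue <92,8>
after step 5 (e6 take() → 92): queue <8>
after step 6 (e4 take() → 8): queue <>
after step 7 (e7 take() → empty): queue <>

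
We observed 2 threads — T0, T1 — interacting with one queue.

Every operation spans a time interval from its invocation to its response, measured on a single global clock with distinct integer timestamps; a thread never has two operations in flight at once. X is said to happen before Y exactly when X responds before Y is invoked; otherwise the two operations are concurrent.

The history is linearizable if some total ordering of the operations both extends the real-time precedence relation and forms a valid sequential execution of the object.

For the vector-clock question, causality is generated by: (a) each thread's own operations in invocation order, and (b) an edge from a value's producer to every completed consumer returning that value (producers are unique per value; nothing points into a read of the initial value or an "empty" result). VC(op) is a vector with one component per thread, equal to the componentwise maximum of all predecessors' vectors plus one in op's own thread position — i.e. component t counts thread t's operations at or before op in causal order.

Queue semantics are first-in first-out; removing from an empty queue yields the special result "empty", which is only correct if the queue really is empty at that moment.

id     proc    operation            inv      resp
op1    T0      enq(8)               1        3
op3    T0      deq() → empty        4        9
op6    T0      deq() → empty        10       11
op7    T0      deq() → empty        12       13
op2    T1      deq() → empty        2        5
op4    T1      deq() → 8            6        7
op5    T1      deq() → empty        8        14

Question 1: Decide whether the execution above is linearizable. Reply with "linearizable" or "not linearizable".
one valid linearization: op2, op1, op4, op3, op5, op6, op7
1. op2 deq() → empty, leaving queue <>
2. op1 enq(8), leaving queue <8>
3. op4 deq() → 8, leaving queue <>
4. op3 deq() → empty, leaving queue <>
5. op5 deq() → empty, leaving queue <>
6. op6 deq() → empty, leaving queue <>
7. op7 deq() → empty, leaving queue <>

linearizable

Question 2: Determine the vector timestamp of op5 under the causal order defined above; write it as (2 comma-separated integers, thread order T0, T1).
op2, invoked 2, has no incoming edges; only T1's bump applies → (0, 1)
op1, invoked 1, has no incoming edges; only T0's bump applies → (1, 0)
VC(op3, invoked at 4): max of VC(op1)=(1, 0), then +1 on thread T0 → (2, 0)
VC(op4, invoked at 6): max of VC(op1)=(1, 0), VC(op2)=(0, 1), then +1 on thread T1 → (1, 2)
VC(op6, invoked at 10): max of VC(op3)=(2, 0), then +1 on thread T0 → (3, 0)
VC(op5, invoked at 8): max of VC(op4)=(1, 2), then +1 on thread T1 → (1, 3)
VC(op7, invoked at 12): max of VC(op6)=(3, 0), then +1 on thread T0 → (4, 0)
target: VC(op5) = (1, 3)

(1, 3)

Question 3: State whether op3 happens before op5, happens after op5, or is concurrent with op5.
op3 spans [4,9], op5 spans [8,14]
the intervals overlap in both directions

concurrent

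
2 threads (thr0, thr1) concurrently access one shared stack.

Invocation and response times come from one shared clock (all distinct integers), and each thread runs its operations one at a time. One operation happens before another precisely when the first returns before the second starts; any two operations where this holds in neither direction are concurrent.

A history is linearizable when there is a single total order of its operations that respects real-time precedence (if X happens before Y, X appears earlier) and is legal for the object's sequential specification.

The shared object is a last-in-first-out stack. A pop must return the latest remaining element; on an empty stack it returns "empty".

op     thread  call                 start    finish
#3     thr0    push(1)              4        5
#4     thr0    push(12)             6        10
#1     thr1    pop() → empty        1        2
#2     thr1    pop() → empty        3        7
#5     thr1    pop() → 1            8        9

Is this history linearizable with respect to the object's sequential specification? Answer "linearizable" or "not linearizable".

linearizable

one valid linearization: #1, #2, #3, #5, #4
1. #1 pop() → empty, leaving stack <>
2. #2 pop() → empty, leaving stack <>
3. #3 push(1), leaving stack <1>
4. #5 pop() → 1, leaving stack <>
5. #4 push(12), leaving stack <12>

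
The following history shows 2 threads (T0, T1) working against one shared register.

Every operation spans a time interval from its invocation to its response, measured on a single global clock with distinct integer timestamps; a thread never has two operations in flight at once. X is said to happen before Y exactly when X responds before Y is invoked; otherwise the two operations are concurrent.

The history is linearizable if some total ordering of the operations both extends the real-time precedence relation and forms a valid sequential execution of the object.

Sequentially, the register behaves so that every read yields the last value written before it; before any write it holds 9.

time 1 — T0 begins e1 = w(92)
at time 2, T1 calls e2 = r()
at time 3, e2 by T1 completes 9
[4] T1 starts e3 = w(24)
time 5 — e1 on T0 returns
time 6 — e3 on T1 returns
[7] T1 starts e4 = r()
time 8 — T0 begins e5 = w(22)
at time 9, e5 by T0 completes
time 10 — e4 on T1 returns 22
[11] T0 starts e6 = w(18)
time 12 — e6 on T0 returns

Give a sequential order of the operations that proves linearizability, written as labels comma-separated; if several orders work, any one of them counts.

1. e2 r() → 9, leaving value 9
2. e1 w(92), leaving value 92
3. e3 w(24), leaving value 24
4. e5 w(22), leaving value 22
5. e4 r() → 22, leaving value 22
6. e6 w(18), leaving value 18

e2, e1, e3, e5, e4, e6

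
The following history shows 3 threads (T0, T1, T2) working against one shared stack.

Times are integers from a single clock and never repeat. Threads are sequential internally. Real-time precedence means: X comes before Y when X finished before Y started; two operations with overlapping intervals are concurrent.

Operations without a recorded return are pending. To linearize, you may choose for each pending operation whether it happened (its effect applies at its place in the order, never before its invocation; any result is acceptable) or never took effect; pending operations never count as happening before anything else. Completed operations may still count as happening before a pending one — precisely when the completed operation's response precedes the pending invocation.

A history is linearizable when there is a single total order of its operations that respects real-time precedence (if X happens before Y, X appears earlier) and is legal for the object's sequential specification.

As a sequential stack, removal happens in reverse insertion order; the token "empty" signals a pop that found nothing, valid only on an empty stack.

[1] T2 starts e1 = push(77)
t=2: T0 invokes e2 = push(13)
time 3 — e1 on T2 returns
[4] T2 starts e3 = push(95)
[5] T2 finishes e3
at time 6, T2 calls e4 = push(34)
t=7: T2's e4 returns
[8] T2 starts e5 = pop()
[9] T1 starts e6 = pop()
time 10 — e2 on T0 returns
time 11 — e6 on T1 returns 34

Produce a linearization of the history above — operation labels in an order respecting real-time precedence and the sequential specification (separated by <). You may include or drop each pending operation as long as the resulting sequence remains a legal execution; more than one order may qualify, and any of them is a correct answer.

after step 1 (e1 push(77)): stack <77>
after step 2 (e2 push(13)): stack <77,13>
after step 3 (e3 push(95)): stack <77,13,95>
after step 4 (e4 push(34)): stack <77,13,95,34>
after step 5 (e6 pop() → 34): stack <77,13,95>

e1 < e2 < e3 < e4 < e6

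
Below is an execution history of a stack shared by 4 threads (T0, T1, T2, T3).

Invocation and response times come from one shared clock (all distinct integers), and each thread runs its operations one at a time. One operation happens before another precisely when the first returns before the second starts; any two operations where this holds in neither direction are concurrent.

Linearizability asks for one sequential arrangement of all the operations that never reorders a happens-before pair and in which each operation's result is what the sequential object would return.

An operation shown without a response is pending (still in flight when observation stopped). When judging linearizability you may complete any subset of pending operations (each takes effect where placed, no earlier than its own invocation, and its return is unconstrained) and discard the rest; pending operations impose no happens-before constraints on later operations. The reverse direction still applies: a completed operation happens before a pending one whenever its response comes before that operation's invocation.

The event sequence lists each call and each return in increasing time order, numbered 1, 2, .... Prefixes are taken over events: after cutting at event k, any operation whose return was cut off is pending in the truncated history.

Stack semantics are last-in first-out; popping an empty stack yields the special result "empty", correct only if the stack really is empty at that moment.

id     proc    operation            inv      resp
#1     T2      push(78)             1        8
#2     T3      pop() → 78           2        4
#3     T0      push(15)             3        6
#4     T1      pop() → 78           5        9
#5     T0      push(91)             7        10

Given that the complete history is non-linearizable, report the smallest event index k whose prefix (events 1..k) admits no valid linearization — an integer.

events 1..8 are still linearizable — one witness is #1, #2, #3:
after step 1 (#1 push(78)): stack <78>
after step 2 (#2 pop() → 78): stack <>
after step 3 (#3 push(15)): stack <15>
event 9 — #4's response, time 9 — after it, nothing linearizes
no completion choice of the 1 pending operation (#5) rescues it — every subset was tried
for example #1, #2, #3, #4 (pending dropped) fails at step 4: #4 pop() → 78 is not legal there
for example #1, #2, #4, #3 (pending dropped) fails at step 3: #4 pop() → 78 is not legal there

9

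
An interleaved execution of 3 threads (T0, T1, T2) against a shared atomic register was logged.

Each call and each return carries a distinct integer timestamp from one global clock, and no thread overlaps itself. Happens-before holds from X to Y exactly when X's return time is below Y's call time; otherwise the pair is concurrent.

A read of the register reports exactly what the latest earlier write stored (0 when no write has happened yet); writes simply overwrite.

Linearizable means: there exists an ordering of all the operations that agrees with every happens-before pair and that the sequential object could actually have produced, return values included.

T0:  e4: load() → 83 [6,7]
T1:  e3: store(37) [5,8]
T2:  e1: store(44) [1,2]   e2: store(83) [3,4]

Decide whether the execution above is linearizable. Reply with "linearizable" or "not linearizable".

witness order: e1, e2, e4, e3
step 1: e1 store(44) — value 44
step 2: e2 store(83) — value 83
step 3: e4 load() → 83 — value 83
step 4: e3 store(37) — value 37

linearizable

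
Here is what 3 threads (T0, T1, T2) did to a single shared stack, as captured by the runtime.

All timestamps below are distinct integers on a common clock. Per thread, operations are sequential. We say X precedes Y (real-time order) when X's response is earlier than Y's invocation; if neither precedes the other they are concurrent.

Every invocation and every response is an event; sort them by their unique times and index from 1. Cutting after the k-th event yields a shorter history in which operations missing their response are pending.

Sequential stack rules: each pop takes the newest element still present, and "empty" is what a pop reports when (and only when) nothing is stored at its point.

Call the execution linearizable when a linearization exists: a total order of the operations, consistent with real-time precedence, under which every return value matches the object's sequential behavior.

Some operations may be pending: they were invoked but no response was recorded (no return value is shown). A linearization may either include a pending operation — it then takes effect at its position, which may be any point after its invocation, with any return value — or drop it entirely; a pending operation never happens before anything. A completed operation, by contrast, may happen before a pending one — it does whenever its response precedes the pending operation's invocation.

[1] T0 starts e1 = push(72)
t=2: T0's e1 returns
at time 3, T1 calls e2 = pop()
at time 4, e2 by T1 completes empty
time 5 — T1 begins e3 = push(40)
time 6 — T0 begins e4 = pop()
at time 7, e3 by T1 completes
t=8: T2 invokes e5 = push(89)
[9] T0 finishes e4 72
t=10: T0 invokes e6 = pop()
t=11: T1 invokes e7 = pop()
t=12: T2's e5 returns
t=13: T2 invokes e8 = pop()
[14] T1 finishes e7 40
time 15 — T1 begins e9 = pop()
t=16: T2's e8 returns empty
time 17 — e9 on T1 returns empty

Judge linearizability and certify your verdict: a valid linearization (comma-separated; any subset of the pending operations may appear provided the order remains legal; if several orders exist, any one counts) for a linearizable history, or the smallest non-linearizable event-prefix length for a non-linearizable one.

not linearizable — minimal violating prefix: 4 events

already the first 4 events (up to e2's response at time 4) admit no linearization; the first 3 still do
exhaustive check: the 2 completed stack ops admit one real-time order; illegal
take e1, e2: step 2 already fails, because e2 pop() → empty cannot occur there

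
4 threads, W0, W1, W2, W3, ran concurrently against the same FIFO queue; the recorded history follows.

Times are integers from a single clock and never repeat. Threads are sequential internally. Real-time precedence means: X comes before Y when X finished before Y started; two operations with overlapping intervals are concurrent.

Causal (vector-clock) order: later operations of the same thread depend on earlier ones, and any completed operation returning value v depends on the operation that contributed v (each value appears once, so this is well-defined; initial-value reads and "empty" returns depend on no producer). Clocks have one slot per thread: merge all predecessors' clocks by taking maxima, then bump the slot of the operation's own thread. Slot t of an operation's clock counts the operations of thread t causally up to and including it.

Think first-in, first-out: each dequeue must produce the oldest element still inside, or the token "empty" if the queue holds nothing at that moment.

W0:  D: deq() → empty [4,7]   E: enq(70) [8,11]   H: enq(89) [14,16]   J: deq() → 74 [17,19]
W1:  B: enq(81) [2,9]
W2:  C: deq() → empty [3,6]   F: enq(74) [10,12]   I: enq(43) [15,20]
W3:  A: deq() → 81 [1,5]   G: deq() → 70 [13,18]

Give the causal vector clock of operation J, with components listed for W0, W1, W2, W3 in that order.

C (invocation 3): nothing precedes it; W2's component alone gives (0, 0, 1, 0)
B (invocation 2): nothing precedes it; W1's component alone gives (0, 1, 0, 0)
D (invocation 4): nothing precedes it; W0's component alone gives (1, 0, 0, 0)
from VC(C)=(0, 0, 1, 0), F (invoked 10) maxes components and bumps W2 → (0, 0, 2, 0)
from VC(B)=(0, 1, 0, 0), A (invoked 1) maxes components and bumps W3 → (0, 1, 0, 1)
from VC(D)=(1, 0, 0, 0), E (invoked 8) maxes components and bumps W0 → (2, 0, 0, 0)
from VC(F)=(0, 0, 2, 0), I (invoked 15) maxes components and bumps W2 → (0, 0, 3, 0)
from VC(E)=(2, 0, 0, 0), H (invoked 14) maxes components and bumps W0 → (3, 0, 0, 0)
from VC(A)=(0, 1, 0, 1), VC(E)=(2, 0, 0, 0), G (invoked 13) maxes components and bumps W3 → (2, 1, 0, 2)
from VC(F)=(0, 0, 2, 0), VC(H)=(3, 0, 0, 0), J (invoked 17) maxes components and bumps W0 → (4, 0, 2, 0)
target: VC(J) = (4, 0, 2, 0)

(4, 0, 2, 0)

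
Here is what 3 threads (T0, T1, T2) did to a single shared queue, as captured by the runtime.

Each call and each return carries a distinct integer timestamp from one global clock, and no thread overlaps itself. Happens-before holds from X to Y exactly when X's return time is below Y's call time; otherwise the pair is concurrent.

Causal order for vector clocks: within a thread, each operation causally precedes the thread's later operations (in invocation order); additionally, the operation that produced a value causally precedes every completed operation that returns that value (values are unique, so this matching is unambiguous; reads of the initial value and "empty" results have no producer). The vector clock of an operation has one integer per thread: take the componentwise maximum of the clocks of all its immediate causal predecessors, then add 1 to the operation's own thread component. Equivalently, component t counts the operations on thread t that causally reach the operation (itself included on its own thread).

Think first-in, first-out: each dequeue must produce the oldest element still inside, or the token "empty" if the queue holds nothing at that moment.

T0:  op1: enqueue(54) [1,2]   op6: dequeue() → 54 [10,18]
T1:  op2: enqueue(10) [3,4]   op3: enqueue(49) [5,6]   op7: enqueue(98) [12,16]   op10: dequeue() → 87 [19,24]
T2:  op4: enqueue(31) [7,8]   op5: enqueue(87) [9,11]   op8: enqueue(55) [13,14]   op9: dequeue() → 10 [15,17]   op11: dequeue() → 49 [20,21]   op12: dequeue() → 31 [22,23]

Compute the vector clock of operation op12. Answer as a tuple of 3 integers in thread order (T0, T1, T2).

(0, 2, 6)

root op op4, invoked 7: fresh clock plus T2's own tick → (0, 0, 1)
root op op2, invoked 3: fresh clock plus T1's own tick → (0, 1, 0)
root op op1, invoked 1: fresh clock plus T0's own tick → (1, 0, 0)
from VC(op4)=(0, 0, 1), op5 (invoked 9) maxes components and bumps T2 → (0, 0, 2)
from VC(op2)=(0, 1, 0), op3 (invoked 5) maxes components and bumps T1 → (0, 2, 0)
from VC(op1)=(1, 0, 0), op6 (invoked 10) maxes components and bumps T0 → (2, 0, 0)
from VC(op5)=(0, 0, 2), op8 (invoked 13) maxes components and bumps T2 → (0, 0, 3)
from VC(op3)=(0, 2, 0), op7 (invoked 12) maxes components and bumps T1 → (0, 3, 0)
from VC(op2)=(0, 1, 0), VC(op8)=(0, 0, 3), op9 (invoked 15) maxes components and bumps T2 → (0, 1, 4)
from VC(op5)=(0, 0, 2), VC(op7)=(0, 3, 0), op10 (invoked 19) maxes components and bumps T1 → (0, 4, 2)
from VC(op3)=(0, 2, 0), VC(op9)=(0, 1, 4), op11 (invoked 20) maxes components and bumps T2 → (0, 2, 5)
from VC(op4)=(0, 0, 1), VC(op11)=(0, 2, 5), op12 (invoked 22) maxes components and bumps T2 → (0, 2, 6)
target: VC(op12) = (0, 2, 6)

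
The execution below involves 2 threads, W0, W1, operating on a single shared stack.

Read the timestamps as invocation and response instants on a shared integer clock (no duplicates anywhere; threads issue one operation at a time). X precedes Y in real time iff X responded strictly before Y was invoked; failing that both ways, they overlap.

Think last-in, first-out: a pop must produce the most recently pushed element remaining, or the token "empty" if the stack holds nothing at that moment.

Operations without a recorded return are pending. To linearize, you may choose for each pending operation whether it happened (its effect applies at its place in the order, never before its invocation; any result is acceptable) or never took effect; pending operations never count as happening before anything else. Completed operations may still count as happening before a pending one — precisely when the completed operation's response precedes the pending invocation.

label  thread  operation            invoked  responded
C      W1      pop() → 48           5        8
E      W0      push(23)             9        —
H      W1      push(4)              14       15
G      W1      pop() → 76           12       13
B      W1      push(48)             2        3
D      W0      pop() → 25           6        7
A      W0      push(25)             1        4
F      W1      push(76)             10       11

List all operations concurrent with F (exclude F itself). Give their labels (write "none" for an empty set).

overlap test against F [10,11]: concurrent iff the interval meets 10..11
A [1,4]: before
B [2,3]: before
C [5,8]: before
D [6,7]: before
E [9,…): concurrent
G [12,13]: after
H [14,15]: after

E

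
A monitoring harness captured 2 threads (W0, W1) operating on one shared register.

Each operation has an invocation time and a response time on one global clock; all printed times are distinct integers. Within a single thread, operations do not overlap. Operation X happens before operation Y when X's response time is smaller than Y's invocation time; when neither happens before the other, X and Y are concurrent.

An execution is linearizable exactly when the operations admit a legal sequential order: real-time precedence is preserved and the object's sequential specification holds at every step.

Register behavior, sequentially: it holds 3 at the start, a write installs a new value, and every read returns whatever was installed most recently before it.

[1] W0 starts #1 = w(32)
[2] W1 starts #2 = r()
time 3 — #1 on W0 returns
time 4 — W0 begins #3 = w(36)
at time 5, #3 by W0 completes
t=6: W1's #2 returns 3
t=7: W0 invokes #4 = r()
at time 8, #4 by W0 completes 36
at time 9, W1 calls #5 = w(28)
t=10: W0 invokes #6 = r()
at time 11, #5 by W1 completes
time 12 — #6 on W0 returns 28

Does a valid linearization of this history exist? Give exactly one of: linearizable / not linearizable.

linearizable

a witness: #2, #1, #3, #4, #5, #6
step 1: #2 r() → 3 — value 3
step 2: #1 w(32) — value 32
step 3: #3 w(36) — value 36
step 4: #4 r() → 36 — value 36
step 5: #5 w(28) — value 28
step 6: #6 r() → 28 — value 28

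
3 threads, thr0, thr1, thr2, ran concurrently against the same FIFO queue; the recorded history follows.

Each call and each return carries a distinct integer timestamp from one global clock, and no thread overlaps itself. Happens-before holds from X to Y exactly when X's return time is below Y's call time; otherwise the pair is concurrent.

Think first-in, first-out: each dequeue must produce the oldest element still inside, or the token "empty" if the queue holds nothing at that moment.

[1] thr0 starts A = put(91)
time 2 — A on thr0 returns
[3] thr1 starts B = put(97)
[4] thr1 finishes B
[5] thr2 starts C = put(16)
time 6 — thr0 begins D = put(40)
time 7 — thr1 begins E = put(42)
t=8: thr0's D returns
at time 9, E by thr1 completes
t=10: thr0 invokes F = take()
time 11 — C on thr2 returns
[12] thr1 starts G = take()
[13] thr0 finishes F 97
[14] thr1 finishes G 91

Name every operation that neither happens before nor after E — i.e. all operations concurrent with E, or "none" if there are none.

C, D

concurrent with E ([7,9]): every op whose interval crosses 7..9
A [1,2]: before
B [3,4]: before
C [5,11]: concurrent
D [6,8]: concurrent
F [10,13]: after
G [12,14]: after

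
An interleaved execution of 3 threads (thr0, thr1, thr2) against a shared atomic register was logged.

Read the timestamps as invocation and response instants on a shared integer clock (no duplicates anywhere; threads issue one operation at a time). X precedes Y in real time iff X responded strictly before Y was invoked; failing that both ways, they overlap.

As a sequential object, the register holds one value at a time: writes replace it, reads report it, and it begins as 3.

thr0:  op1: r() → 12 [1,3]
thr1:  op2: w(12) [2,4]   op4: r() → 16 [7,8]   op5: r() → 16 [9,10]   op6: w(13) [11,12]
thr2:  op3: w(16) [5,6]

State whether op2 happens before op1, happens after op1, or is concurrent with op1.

op2 spans [2,4], op1 spans [1,3]
the intervals overlap in both directions

concurrent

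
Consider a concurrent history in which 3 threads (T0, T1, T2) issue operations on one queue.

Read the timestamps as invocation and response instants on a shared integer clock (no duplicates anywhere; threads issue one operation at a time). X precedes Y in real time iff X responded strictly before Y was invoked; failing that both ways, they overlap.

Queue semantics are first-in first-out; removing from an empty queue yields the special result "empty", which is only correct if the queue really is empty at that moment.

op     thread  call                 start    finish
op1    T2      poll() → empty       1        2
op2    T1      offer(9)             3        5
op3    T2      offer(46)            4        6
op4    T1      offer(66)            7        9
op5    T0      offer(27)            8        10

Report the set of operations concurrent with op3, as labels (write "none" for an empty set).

op2

op3 spans [4,6]; an op avoiding the whole window 4..6 is ordered, any other is concurrent
op1 [1,2]: before
op2 [3,5]: concurrent
op4 [7,9]: after
op5 [8,10]: after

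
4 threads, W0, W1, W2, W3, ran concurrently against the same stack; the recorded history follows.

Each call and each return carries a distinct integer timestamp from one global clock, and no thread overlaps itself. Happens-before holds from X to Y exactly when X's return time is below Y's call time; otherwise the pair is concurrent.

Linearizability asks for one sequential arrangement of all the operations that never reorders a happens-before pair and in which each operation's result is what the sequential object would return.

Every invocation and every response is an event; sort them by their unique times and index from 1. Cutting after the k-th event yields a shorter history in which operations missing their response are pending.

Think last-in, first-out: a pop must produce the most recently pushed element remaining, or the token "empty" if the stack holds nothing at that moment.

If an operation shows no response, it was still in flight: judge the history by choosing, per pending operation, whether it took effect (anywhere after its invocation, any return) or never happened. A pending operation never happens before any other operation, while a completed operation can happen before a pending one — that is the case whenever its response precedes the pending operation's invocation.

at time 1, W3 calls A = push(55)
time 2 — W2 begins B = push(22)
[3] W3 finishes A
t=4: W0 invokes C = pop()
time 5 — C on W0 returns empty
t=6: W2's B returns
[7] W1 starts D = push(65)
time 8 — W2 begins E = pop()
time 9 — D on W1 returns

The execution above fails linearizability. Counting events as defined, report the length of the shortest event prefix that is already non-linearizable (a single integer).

5

one valid order for events 1..4 is A:
step 1: A push(55) — stack <55>
adding event 5 (C responds at 5) leaves no legal real-time order
no completion choice of the 1 pending operation (B) rescues it — every subset was tried
one such order, A, C (pending dropped), breaks at step 2 where C pop() → empty is illegal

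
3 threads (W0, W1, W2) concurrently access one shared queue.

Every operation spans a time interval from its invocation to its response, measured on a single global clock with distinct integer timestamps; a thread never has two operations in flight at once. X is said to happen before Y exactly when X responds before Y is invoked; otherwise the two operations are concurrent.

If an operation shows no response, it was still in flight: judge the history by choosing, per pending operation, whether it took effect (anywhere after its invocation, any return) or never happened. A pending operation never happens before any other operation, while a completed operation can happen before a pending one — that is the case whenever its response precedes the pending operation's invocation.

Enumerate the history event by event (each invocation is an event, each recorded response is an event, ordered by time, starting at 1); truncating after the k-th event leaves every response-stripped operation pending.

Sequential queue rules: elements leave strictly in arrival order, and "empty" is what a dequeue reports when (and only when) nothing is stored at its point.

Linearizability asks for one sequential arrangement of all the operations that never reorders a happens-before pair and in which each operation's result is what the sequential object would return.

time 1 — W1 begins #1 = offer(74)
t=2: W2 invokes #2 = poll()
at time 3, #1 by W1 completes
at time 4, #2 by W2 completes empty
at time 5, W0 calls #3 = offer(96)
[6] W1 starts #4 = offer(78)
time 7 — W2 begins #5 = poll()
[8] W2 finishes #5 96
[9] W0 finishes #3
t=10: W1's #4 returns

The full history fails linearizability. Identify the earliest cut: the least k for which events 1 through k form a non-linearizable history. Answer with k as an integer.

8

one valid order for events 1..7 is #2, #1:
1. #2 poll() → empty, leaving queue <>
2. #1 offer(74), leaving queue <74>
adding event 8 (#5 responds at 8) leaves no legal real-time order
include/drop combinations of the 2 pending operations (#3, #4) were all tried; none helps
sample order #1, #2, #5 (pending dropped) stalls at step 2 — #2 poll() → empty has no legal effect
sample order #2, #1, #5 (pending dropped) stalls at step 3 — #5 poll() → 96 has no legal effect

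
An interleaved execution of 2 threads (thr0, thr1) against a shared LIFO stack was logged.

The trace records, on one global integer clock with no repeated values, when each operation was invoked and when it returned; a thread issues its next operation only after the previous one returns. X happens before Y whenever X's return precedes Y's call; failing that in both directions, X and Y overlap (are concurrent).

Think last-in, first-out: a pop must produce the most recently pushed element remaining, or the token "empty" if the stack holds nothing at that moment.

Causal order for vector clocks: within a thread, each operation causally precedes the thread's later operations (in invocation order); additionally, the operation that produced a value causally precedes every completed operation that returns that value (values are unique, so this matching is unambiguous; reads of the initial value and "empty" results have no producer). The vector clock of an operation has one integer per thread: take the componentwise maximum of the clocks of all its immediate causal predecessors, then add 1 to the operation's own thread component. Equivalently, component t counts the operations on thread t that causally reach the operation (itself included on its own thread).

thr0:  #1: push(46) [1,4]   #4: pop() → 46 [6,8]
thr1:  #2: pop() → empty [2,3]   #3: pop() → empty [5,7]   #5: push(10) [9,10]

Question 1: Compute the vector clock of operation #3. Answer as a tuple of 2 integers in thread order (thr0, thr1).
invoked at 2, #2 has no predecessors; its own thr1 bump gives (0, 1)
invoked at 1, #1 has no predecessors; its own thr0 bump gives (1, 0)
from VC(#2)=(0, 1), #3 (invoked 5) maxes components and bumps thr1 → (0, 2)
from VC(#1)=(1, 0), #4 (invoked 6) maxes components and bumps thr0 → (2, 0)
from VC(#3)=(0, 2), #5 (invoked 9) maxes components and bumps thr1 → (0, 3)
target: VC(#3) = (0, 2)

(0, 2)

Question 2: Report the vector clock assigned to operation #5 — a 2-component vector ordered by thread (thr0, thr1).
root op #2, invoked 2: fresh clock plus thr1's own tick → (0, 1)
root op #1, invoked 1: fresh clock plus thr0's own tick → (1, 0)
invoked at 5, #3 merges VC(#2)=(0, 1) and bumps thr1's slot → (0, 2)
invoked at 6, #4 merges VC(#1)=(1, 0) and bumps thr0's slot → (2, 0)
invoked at 9, #5 merges VC(#3)=(0, 2) and bumps thr1's slot → (0, 3)
target: VC(#5) = (0, 3)

(0, 3)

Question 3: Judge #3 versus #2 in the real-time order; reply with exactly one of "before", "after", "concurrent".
#3 spans [5,7], #2 spans [2,3]
resp(#2)=3 < inv(#3)=5

after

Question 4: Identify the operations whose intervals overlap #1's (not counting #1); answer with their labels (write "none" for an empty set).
#1 runs from 1 to 4; window-overlapping ops are concurrent
#2 [2,3]: concurrent
#3 [5,7]: after
#4 [6,8]: after
#5 [9,10]: after

#2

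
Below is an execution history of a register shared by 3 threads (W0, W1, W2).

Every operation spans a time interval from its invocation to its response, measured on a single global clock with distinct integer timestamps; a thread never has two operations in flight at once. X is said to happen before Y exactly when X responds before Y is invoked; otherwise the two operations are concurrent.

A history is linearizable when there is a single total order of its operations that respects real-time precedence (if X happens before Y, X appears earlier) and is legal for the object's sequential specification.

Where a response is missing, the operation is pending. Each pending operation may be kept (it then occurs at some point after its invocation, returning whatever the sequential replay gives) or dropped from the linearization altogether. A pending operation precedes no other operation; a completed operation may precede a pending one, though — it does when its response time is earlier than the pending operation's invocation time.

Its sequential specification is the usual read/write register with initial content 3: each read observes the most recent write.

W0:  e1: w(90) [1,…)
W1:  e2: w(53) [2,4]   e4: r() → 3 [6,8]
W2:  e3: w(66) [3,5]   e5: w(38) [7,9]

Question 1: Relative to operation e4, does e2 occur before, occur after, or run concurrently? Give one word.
e2 spans [2,4], e4 spans [6,8]
resp(e2)=4 < inv(e4)=6

before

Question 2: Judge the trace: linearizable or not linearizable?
through event 7 a valid linearization exists; event 8 (e4 responding at time 8) ends that
all 2 real-time-respecting orders fail — 3 completed register operations, no legal replay
include/drop combinations of the 2 pending operations (e1, e5) were all tried; none helps
take e2, e3, e4 (pending dropped): step 3 already fails, because e4 r() → 3 cannot occur there
take e3, e2, e4 (pending dropped): step 3 already fails, because e4 r() → 3 cannot occur there

not linearizable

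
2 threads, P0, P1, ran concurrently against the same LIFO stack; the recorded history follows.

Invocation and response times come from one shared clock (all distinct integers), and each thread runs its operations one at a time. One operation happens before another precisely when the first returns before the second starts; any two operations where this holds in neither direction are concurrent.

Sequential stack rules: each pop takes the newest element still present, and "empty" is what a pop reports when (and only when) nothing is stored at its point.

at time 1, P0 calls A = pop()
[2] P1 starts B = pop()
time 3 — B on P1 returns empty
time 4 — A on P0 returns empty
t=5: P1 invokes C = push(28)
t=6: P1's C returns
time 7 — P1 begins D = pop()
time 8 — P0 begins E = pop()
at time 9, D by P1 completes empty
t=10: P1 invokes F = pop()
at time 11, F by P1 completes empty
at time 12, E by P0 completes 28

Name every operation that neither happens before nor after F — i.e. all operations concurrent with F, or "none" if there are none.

E

concurrent with F ([10,11]): every op whose interval crosses 10..11
A [1,4]: before
B [2,3]: before
C [5,6]: before
D [7,9]: before
E [8,12]: concurrent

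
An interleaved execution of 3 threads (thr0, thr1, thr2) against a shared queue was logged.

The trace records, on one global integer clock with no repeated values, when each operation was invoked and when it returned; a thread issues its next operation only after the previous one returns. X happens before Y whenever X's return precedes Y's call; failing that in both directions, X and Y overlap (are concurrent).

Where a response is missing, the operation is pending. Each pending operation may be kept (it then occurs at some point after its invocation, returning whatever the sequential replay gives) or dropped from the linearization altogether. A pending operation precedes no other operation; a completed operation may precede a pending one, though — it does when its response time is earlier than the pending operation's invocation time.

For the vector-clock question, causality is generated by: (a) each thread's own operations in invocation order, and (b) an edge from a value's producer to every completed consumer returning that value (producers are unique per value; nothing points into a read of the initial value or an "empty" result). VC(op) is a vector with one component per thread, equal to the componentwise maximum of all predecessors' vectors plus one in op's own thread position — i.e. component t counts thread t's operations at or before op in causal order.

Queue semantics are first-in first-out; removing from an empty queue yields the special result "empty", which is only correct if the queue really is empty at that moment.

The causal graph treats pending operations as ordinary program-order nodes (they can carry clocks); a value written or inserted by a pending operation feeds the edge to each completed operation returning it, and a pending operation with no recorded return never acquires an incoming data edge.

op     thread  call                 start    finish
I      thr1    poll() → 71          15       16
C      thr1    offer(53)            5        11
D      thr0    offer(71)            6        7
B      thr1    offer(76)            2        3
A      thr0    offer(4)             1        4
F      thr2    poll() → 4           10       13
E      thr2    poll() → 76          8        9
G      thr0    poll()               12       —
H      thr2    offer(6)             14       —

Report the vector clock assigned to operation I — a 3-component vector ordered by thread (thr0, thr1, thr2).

(2, 3, 0)

VC(B, invoked at 2): no causal predecessors; +1 on thr1 → (0, 1, 0)
VC(A, invoked at 1): no causal predecessors; +1 on thr0 → (1, 0, 0)
E, invoked 8, takes VC(B)=(0, 1, 0) under max, adds 1 for thr2 → (0, 1, 1)
C, invoked 5, takes VC(B)=(0, 1, 0) under max, adds 1 for thr1 → (0, 2, 0)
D, invoked 6, takes VC(A)=(1, 0, 0) under max, adds 1 for thr0 → (2, 0, 0)
G, invoked 12, takes VC(D)=(2, 0, 0) under max, adds 1 for thr0 → (3, 0, 0)
F, invoked 10, takes VC(A)=(1, 0, 0), VC(E)=(0, 1, 1) under max, adds 1 for thr2 → (1, 1, 2)
H, invoked 14, takes VC(F)=(1, 1, 2) under max, adds 1 for thr2 → (1, 1, 3)
I, invoked 15, takes VC(C)=(0, 2, 0), VC(D)=(2, 0, 0) under max, adds 1 for thr1 → (2, 3, 0)
target: VC(I) = (2, 3, 0)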